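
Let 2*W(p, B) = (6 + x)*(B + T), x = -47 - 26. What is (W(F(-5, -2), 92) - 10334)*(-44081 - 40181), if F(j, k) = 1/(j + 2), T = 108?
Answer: 1435318908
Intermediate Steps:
x = -73
F(j, k) = 1/(2 + j)
W(p, B) = -3618 - 67*B/2 (W(p, B) = ((6 - 73)*(B + 108))/2 = (-67*(108 + B))/2 = (-7236 - 67*B)/2 = -3618 - 67*B/2)
(W(F(-5, -2), 92) - 10334)*(-44081 - 40181) = ((-3618 - 67/2*92) - 10334)*(-44081 - 40181) = ((-3618 - 3082) - 10334)*(-84262) = (-6700 - 10334)*(-84262) = -17034*(-84262) = 1435318908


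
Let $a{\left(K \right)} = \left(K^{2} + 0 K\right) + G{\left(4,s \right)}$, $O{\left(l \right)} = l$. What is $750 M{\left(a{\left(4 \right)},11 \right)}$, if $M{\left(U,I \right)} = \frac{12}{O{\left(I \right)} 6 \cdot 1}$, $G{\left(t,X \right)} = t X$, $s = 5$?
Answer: $\frac{1500}{11} \approx 136.36$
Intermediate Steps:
$G{\left(t,X \right)} = X t$
$a{\left(K \right)} = 20 + K^{2}$ ($a{\left(K \right)} = \left(K^{2} + 0 K\right) + 5 \cdot 4 = \left(K^{2} + 0\right) + 20 = K^{2} + 20 = 20 + K^{2}$)
$M{\left(U,I \right)} = \frac{2}{I}$ ($M{\left(U,I \right)} = \frac{12}{I 6 \cdot 1} = \frac{12}{6 I 1} = \frac{12}{6 I} = 12 \frac{1}{6 I} = \frac{2}{I}$)
$750 M{\left(a{\left(4 \right)},11 \right)} = 750 \cdot \frac{2}{11} = \frac{1500}{11}$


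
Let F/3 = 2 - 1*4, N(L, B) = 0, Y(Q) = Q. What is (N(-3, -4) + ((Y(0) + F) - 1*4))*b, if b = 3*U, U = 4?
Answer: -120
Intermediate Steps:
F = -6 (F = 3*(2 - 1*4) = 3*(2 - 4) = 3*(-2) = -6)
b = 12 (b = 3*4 = 12)
(N(-3, -4) + ((Y(0) + F) - 1*4))*b = (0 + ((0 - 6) - 1*4))*12 = (0 + (-6 - 4))*12 = (0 - 10)*12 = -10*12 = -120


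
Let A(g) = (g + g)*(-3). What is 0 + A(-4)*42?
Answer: 1008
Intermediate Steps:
A(g) = -6*g (A(g) = (2*g)*(-3) = -6*g)
0 + A(-4)*42 = 0 - 6*(-4)*42 = 0 + 24*42 = 0 + 1008 = 1008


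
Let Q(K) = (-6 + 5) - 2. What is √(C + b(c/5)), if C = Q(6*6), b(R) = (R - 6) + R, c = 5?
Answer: I*√7 ≈ 2.6458*I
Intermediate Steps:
b(R) = -6 + 2*R (b(R) = (-6 + R) + R = -6 + 2*R)
Q(K) = -3 (Q(K) = -1 - 2 = -3)
C = -3
√(C + b(c/5)) = √(-3 + (-6 + 2*(5/5))) = √(-3 + (-6 + 2*(5*(⅕)))) = √(-3 + (-6 + 2*1)) = √(-3 + (-6 + 2)) = √(-3 - 4) = √(-7) = I*√7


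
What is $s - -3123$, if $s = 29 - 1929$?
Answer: $1223$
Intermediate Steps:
$s = -1900$ ($s = 29 - 1929 = -1900$)
$s - -3123 = -1900 - -3123 = -1900 + 3123 = 1223$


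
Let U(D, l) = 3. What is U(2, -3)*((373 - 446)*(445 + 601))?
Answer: -229074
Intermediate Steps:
U(2, -3)*((373 - 446)*(445 + 601)) = 3*((373 - 446)*(445 + 601)) = 3*(-73*1046) = 3*(-76358) = -229074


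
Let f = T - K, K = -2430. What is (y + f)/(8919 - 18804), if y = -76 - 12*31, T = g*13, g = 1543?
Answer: -7347/3295 ≈ -2.2297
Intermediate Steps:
T = 20059 (T = 1543*13 = 20059)
f = 22489 (f = 20059 - 1*(-2430) = 20059 + 2430 = 22489)
y = -448 (y = -76 - 372 = -448)
(y + f)/(8919 - 18804) = (-448 + 22489)/(8919 - 18804) = 22041/(-9885) = 22041*(-1/9885) = -7347/3295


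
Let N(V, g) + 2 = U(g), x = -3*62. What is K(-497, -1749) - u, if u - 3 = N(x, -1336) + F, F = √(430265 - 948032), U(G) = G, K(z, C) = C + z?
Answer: -911 - I*√517767 ≈ -911.0 - 719.56*I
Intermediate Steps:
x = -186
N(V, g) = -2 + g
F = I*√517767 (F = √(-517767) = I*√517767 ≈ 719.56*I)
u = -1335 + I*√517767 (u = 3 + ((-2 - 1336) + I*√517767) = 3 + (-1338 + I*√517767) = -1335 + I*√517767 ≈ -1335.0 + 719.56*I)
K(-497, -1749) - u = (-1749 - 497) - (-1335 + I*√517767) = -2246 + (1335 - I*√517767) = -911 - I*√517767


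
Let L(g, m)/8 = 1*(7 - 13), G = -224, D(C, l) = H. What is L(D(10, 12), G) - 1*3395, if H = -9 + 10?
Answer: -3443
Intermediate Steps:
H = 1
D(C, l) = 1
L(g, m) = -48 (L(g, m) = 8*(1*(7 - 13)) = 8*(1*(-6)) = 8*(-6) = -48)
L(D(10, 12), G) - 1*3395 = -48 - 1*3395 = -48 - 3395 = -3443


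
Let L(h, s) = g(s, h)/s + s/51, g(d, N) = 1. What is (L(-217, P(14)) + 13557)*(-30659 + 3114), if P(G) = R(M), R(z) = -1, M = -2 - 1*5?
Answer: -19043373475/51 ≈ -3.7340e+8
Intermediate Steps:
M = -7 (M = -2 - 5 = -7)
P(G) = -1
L(h, s) = 1/s + s/51
(L(-217, P(14)) + 13557)*(-30659 + 3114) = ((1/(-1) + (1/51)*(-1)) + 13557)*(-30659 + 3114) = ((-1 - 1/51) + 13557)*(-27545) = (-52/51 + 13557)*(-27545) = (691355/51)*(-27545) = -19043373475/51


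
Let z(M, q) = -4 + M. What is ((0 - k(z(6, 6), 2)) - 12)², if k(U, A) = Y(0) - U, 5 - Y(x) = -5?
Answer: 400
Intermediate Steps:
Y(x) = 10 (Y(x) = 5 - 1*(-5) = 5 + 5 = 10)
k(U, A) = 10 - U
((0 - k(z(6, 6), 2)) - 12)² = ((0 - (10 - (-4 + 6))) - 12)² = ((0 - (10 - 1*2)) - 12)² = ((0 - (10 - 2)) - 12)² = ((0 - 1*8) - 12)² = ((0 - 8) - 12)² = (-8 - 12)² = (-20)² = 400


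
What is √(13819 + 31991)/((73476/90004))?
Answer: 22501*√5090/6123 ≈ 262.18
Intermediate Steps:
√(13819 + 31991)/((73476/90004)) = √45810/((73476*(1/90004))) = (3*√5090)/(18369/22501) = (3*√5090)*(22501/18369) = 22501*√5090/6123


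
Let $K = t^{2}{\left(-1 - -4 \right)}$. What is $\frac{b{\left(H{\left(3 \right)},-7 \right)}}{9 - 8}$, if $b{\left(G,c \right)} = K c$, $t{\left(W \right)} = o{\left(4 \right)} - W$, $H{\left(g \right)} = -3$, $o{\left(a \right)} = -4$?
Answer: $-343$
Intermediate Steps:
$t{\left(W \right)} = -4 - W$
$K = 49$ ($K = \left(-4 - \left(-1 - -4\right)\right)^{2} = \left(-4 - \left(-1 + 4\right)\right)^{2} = \left(-4 - 3\right)^{2} = \left(-7\right)^{2} = 49$)
$b{\left(G,c \right)} = 49 c$
$\frac{b{\left(H{\left(3 \right)},-7 \right)}}{9 - 8} = \frac{49 \left(-7\right)}{9 - 8} = 1^{-1} \left(-343\right) = 1 \left(-343\right) = -343$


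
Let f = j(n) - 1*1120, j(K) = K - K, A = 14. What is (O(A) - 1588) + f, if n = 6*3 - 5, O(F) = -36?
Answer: -2744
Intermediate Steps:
n = 13 (n = 18 - 5 = 13)
j(K) = 0
f = -1120 (f = 0 - 1*1120 = 0 - 1120 = -1120)
(O(A) - 1588) + f = (-36 - 1588) - 1120 = -1624 - 1120 = -2744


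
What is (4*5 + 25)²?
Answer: 2025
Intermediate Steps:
(4*5 + 25)² = (20 + 25)² = 45² = 2025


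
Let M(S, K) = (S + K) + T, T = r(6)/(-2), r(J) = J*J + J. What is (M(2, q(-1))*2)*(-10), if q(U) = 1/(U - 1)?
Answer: 390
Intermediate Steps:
r(J) = J + J² (r(J) = J² + J = J + J²)
q(U) = 1/(-1 + U)
T = -21 (T = (6*(1 + 6))/(-2) = (6*7)*(-½) = 42*(-½) = -21)
M(S, K) = -21 + K + S (M(S, K) = (S + K) - 21 = (K + S) - 21 = -21 + K + S)
(M(2, q(-1))*2)*(-10) = ((-21 + 1/(-1 - 1) + 2)*2)*(-10) = ((-21 + 1/(-2) + 2)*2)*(-10) = ((-21 - ½ + 2)*2)*(-10) = -39/2*2*(-10) = -39*(-10) = 390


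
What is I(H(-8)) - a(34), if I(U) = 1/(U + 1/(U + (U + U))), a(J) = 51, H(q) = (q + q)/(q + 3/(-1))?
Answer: -44811/889 ≈ -50.406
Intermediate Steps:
H(q) = 2*q/(-3 + q) (H(q) = (2*q)/(q + 3*(-1)) = (2*q)/(q - 3) = (2*q)/(-3 + q) = 2*q/(-3 + q))
I(U) = 1/(U + 1/(3*U)) (I(U) = 1/(U + 1/(U + 2*U)) = 1/(U + 1/(3*U)))
I(H(-8)) - a(34) = 3*(2*(-8)/(-3 - 8))/(1 + 3*(2*(-8)/(-3 - 8))**2) - 1*51 = 3*(2*(-8)/(-11))/(1 + 3*(2*(-8)/(-11))**2) - 51 = 3*(2*(-8)*(-1/11))/(1 + 3*(2*(-8)*(-1/11))**2) - 51 = 3*(16/11)/(1 + 3*(16/11)**2) - 51 = 3*(16/11)/(1 + 3*(256/121)) - 51 = 3*(16/11)/(1 + 768/121) - 51 = 3*(16/11)/(889/121) - 51 = 3*(16/11)*(121/889) - 51 = 528/889 - 51 = -44811/889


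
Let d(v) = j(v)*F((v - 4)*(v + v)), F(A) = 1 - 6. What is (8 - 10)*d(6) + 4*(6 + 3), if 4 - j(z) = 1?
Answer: 66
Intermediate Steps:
j(z) = 3 (j(z) = 4 - 1*1 = 4 - 1 = 3)
F(A) = -5 (F(A) = 1 - 1*6 = 1 - 6 = -5)
d(v) = -15 (d(v) = 3*(-5) = -15)
(8 - 10)*d(6) + 4*(6 + 3) = (8 - 10)*(-15) + 4*(6 + 3) = -2*(-15) + 4*9 = 30 + 36 = 66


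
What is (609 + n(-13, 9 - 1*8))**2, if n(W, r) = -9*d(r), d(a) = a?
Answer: 360000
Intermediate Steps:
n(W, r) = -9*r
(609 + n(-13, 9 - 1*8))**2 = (609 - 9*(9 - 1*8))**2 = (609 - 9*(9 - 8))**2 = (609 - 9*1)**2 = (609 - 9)**2 = 600**2 = 360000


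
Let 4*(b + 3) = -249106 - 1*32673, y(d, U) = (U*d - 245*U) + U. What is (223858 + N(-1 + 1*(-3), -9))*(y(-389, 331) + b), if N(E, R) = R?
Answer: -250684689667/4 ≈ -6.2671e+10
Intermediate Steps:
y(d, U) = -244*U + U*d (y(d, U) = (-245*U + U*d) + U = -244*U + U*d)
b = -281791/4 (b = -3 + (-249106 - 1*32673)/4 = -3 + (-249106 - 32673)/4 = -3 + (¼)*(-281779) = -3 - 281779/4 = -281791/4 ≈ -70448.)
(223858 + N(-1 + 1*(-3), -9))*(y(-389, 331) + b) = (223858 - 9)*(331*(-244 - 389) - 281791/4) = 223849*(331*(-633) - 281791/4) = 223849*(-209523 - 281791/4) = 223849*(-1119883/4) = -250684689667/4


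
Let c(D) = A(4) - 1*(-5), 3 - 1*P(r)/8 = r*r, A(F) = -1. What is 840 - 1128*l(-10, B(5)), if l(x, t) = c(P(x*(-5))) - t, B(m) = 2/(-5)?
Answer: -20616/5 ≈ -4123.2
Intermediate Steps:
P(r) = 24 - 8*r² (P(r) = 24 - 8*r*r = 24 - 8*r²)
B(m) = -⅖ (B(m) = 2*(-⅕) = -⅖)
c(D) = 4 (c(D) = -1 - 1*(-5) = -1 + 5 = 4)
l(x, t) = 4 - t
840 - 1128*l(-10, B(5)) = 840 - 1128*(4 - 1*(-⅖)) = 840 - 1128*(4 + ⅖) = 840 - 1128*22/5 = 840 - 24816/5 = -20616/5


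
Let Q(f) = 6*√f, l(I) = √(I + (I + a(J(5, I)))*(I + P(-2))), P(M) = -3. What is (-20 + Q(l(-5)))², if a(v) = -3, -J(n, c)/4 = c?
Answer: 4*(10 - 3*59^(¼))² ≈ 11.364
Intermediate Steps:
J(n, c) = -4*c
l(I) = √(I + (-3 + I)²) (l(I) = √(I + (I - 3)*(I - 3)) = √(I + (-3 + I)*(-3 + I)) = √(I + (-3 + I)²))
(-20 + Q(l(-5)))² = (-20 + 6*√(√(9 + (-5)² - 5*(-5))))² = (-20 + 6*√(√(9 + 25 + 25)))² = (-20 + 6*√(√59))² = (-20 + 6*59^(¼))²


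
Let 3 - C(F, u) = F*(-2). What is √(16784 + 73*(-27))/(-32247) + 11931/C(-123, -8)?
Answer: -3977/81 - √14813/32247 ≈ -49.103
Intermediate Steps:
C(F, u) = 3 + 2*F (C(F, u) = 3 - F*(-2) = 3 - (-2)*F = 3 + 2*F)
√(16784 + 73*(-27))/(-32247) + 11931/C(-123, -8) = √(16784 + 73*(-27))/(-32247) + 11931/(3 + 2*(-123)) = √(16784 - 1971)*(-1/32247) + 11931/(3 - 246) = √14813*(-1/32247) + 11931/(-243) = -√14813/32247 + 11931*(-1/243) = -√14813/32247 - 3977/81 = -3977/81 - √14813/32247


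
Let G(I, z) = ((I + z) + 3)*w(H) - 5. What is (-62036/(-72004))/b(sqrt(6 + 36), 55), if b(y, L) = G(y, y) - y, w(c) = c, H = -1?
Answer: 62036/2826157 - 46527*sqrt(42)/5652314 ≈ -0.031396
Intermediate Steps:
G(I, z) = -8 - I - z (G(I, z) = ((I + z) + 3)*(-1) - 5 = (3 + I + z)*(-1) - 5 = (-3 - I - z) - 5 = -8 - I - z)
b(y, L) = -8 - 3*y (b(y, L) = (-8 - y - y) - y = (-8 - 2*y) - y = -8 - 3*y)
(-62036/(-72004))/b(sqrt(6 + 36), 55) = (-62036/(-72004))/(-8 - 3*sqrt(6 + 36)) = (-62036*(-1/72004))/(-8 - 3*sqrt(42)) = 15509/(18001*(-8 - 3*sqrt(42)))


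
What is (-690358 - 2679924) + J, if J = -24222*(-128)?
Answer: -269866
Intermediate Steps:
J = 3100416
(-690358 - 2679924) + J = (-690358 - 2679924) + 3100416 = -3370282 + 3100416 = -269866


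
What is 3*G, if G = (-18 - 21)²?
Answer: 4563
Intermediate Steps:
G = 1521 (G = (-39)² = 1521)
3*G = 3*1521 = 4563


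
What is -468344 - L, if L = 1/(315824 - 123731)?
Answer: -89965603993/192093 ≈ -4.6834e+5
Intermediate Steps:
L = 1/192093 ≈ 5.2058e-6
-468344 - L = -468344 - 1*1/192093 = -468344 - 1/192093 = -89965603993/192093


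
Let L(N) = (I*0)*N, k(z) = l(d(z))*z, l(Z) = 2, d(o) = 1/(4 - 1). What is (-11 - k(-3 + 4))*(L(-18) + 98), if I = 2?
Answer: -1274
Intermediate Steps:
d(o) = 1/3
k(z) = 2*z
L(N) = 0 (L(N) = (2*0)*N = 0*N = 0)
(-11 - k(-3 + 4))*(L(-18) + 98) = (-11 - 2*(-3 + 4))*(0 + 98) = (-11 - 2)*98 = -13*98 = -1274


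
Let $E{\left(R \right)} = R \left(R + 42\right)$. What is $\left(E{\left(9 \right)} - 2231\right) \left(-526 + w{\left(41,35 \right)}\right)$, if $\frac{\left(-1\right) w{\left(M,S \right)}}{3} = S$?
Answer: $1118132$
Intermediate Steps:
$E{\left(R \right)} = R \left(42 + R\right)$
$w{\left(M,S \right)} = - 3 S$
$\left(E{\left(9 \right)} - 2231\right) \left(-526 + w{\left(41,35 \right)}\right) = \left(9 \left(42 + 9\right) - 2231\right) \left(-526 - 105\right) = \left(9 \cdot 51 - 2231\right) \left(-526 - 105\right) = \left(459 - 2231\right) \left(-631\right) = \left(-1772\right) \left(-631\right) = 1118132$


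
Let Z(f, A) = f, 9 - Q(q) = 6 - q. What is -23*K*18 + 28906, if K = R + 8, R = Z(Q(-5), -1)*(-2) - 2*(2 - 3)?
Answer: 23110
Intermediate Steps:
Q(q) = 3 + q (Q(q) = 9 - (6 - q) = 9 + (-6 + q) = 3 + q)
R = 6 (R = (3 - 5)*(-2) - 2*(2 - 3) = -2*(-2) - 2*(-1) = 4 + 2 = 6)
K = 14 (K = 6 + 8 = 14)
-23*K*18 + 28906 = -23*14*18 + 28906 = -322*18 + 28906 = -5796 + 28906 = 23110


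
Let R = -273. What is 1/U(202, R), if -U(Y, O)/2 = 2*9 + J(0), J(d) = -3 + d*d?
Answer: -1/30 ≈ -0.033333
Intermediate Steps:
J(d) = -3 + d**2
U(Y, O) = -30 (U(Y, O) = -2*(2*9 + (-3 + 0**2)) = -2*(18 + (-3 + 0)) = -2*(18 - 3) = -2*15 = -30)
1/U(202, R) = 1/(-30) = -1/30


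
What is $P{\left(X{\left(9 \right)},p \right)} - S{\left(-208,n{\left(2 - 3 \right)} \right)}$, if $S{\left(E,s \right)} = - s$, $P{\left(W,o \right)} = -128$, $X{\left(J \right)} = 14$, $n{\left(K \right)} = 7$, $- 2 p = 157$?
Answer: $-121$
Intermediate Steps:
$p = - \frac{157}{2}$ ($p = \left(- \frac{1}{2}\right) 157 = - \frac{157}{2} \approx -78.5$)
$P{\left(X{\left(9 \right)},p \right)} - S{\left(-208,n{\left(2 - 3 \right)} \right)} = -128 - \left(-1\right) 7 = -128 - -7 = -128 + 7 = -121$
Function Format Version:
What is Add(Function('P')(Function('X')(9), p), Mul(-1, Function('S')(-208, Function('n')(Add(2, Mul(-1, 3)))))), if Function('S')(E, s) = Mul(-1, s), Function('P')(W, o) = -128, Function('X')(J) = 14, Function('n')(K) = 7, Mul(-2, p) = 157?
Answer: -121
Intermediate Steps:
p = Rational(-157, 2) (p = Mul(Rational(-1, 2), 157) = Rational(-157, 2) ≈ -78.500)
Add(Function('P')(Function('X')(9), p), Mul(-1, Function('S')(-208, Function('n')(Add(2, Mul(-1, 3)))))) = Add(-128, Mul(-1, Mul(-1, 7))) = Add(-128, Mul(-1, -7)) = Add(-128, 7) = -121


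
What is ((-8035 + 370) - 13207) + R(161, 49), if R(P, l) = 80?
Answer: -20792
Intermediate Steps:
((-8035 + 370) - 13207) + R(161, 49) = ((-8035 + 370) - 13207) + 80 = (-7665 - 13207) + 80 = -20872 + 80 = -20792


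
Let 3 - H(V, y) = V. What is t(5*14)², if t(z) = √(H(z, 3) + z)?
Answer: 3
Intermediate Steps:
H(V, y) = 3 - V
t(z) = √3 (t(z) = √((3 - z) + z) = √3)
t(5*14)² = (√3)² = 3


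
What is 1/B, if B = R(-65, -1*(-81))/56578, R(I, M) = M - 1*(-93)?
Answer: 28289/87 ≈ 325.16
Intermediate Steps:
R(I, M) = 93 + M (R(I, M) = M + 93 = 93 + M)
B = 87/28289 (B = (93 - 1*(-81))/56578 = (93 + 81)*(1/56578) = 174*(1/56578) = 87/28289 ≈ 0.0030754)
1/B = 1/(87/28289) = 28289/87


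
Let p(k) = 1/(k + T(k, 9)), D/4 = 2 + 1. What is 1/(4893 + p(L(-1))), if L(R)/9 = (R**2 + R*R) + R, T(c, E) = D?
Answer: 21/102754 ≈ 0.00020437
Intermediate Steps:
D = 12 (D = 4*(2 + 1) = 4*3 = 12)
T(c, E) = 12
L(R) = 9*R + 18*R**2 (L(R) = 9*((R**2 + R*R) + R) = 9*((R**2 + R**2) + R) = 9*(2*R**2 + R) = 9*(R + 2*R**2) = 9*R + 18*R**2)
p(k) = 1/(12 + k) (p(k) = 1/(k + 12) = 1/(12 + k))
1/(4893 + p(L(-1))) = 1/(4893 + 1/(12 + 9*(-1)*(1 + 2*(-1)))) = 1/(4893 + 1/(12 + 9*(-1)*(1 - 2))) = 1/(4893 + 1/(12 + 9*(-1)*(-1))) = 1/(4893 + 1/(12 + 9)) = 1/(4893 + 1/21) = 1/(102754/21) = 21/102754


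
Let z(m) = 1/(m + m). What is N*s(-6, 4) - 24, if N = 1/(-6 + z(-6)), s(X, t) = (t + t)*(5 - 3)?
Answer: -1944/73 ≈ -26.630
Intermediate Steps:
z(m) = 1/(2*m)
s(X, t) = 4*t (s(X, t) = (2*t)*2 = 4*t)
N = -12/73 (N = 1/(-6 + (½)/(-6)) = 1/(-6 + (½)*(-⅙)) = 1/(-6 - 1/12) = 1/(-73/12) = -12/73 ≈ -0.16438)
N*s(-6, 4) - 24 = -48*4/73 - 24 = -12/73*16 - 24 = -192/73 - 24 = -1944/73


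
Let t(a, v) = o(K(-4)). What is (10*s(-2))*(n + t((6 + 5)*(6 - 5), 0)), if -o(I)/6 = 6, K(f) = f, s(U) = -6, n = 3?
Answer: 1980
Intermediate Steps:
o(I) = -36 (o(I) = -6*6 = -36)
t(a, v) = -36
(10*s(-2))*(n + t((6 + 5)*(6 - 5), 0)) = (10*(-6))*(3 - 36) = -60*(-33) = 1980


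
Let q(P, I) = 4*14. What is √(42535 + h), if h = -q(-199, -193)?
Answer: √42479 ≈ 206.10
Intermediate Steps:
q(P, I) = 56
h = -56 (h = -1*56 = -56)
√(42535 + h) = √(42535 - 56) = √42479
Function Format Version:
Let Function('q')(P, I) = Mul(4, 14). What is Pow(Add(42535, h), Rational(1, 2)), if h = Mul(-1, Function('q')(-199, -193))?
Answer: Pow(42479, Rational(1, 2)) ≈ 206.10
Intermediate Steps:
Function('q')(P, I) = 56
h = -56 (h = Mul(-1, 56) = -56)
Pow(Add(42535, h), Rational(1, 2)) = Pow(Add(42535, -56), Rational(1, 2)) = Pow(42479, Rational(1, 2))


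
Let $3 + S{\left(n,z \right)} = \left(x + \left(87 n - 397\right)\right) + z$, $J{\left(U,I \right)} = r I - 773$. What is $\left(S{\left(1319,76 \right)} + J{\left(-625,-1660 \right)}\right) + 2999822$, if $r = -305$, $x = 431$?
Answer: $3620209$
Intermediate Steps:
$J{\left(U,I \right)} = -773 - 305 I$ ($J{\left(U,I \right)} = - 305 I - 773 = -773 - 305 I$)
$S{\left(n,z \right)} = 31 + z + 87 n$ ($S{\left(n,z \right)} = -3 + \left(\left(431 + \left(87 n - 397\right)\right) + z\right) = -3 + \left(\left(431 + \left(-397 + 87 n\right)\right) + z\right) = -3 + \left(\left(34 + 87 n\right) + z\right) = -3 + \left(34 + z + 87 n\right) = 31 + z + 87 n$)
$\left(S{\left(1319,76 \right)} + J{\left(-625,-1660 \right)}\right) + 2999822 = \left(\left(31 + 76 + 87 \cdot 1319\right) - -505527\right) + 2999822 = \left(\left(31 + 76 + 114753\right) + \left(-773 + 506300\right)\right) + 2999822 = \left(114860 + 505527\right) + 2999822 = 620387 + 2999822 = 3620209$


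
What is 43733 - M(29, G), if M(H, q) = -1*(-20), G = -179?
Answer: 43713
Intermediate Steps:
M(H, q) = 20
43733 - M(29, G) = 43733 - 1*20 = 43733 - 20 = 43713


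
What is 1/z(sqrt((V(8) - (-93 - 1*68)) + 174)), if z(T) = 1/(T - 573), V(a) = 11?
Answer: -573 + sqrt(346) ≈ -554.40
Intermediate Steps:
z(T) = 1/(-573 + T)
1/z(sqrt((V(8) - (-93 - 1*68)) + 174)) = 1/(1/(-573 + sqrt((11 - (-93 - 1*68)) + 174))) = 1/(1/(-573 + sqrt((11 - (-93 - 68)) + 174))) = 1/(1/(-573 + sqrt((11 - 1*(-161)) + 174))) = 1/(1/(-573 + sqrt((11 + 161) + 174))) = 1/(1/(-573 + sqrt(172 + 174))) = 1/(1/(-573 + sqrt(346))) = -573 + sqrt(346)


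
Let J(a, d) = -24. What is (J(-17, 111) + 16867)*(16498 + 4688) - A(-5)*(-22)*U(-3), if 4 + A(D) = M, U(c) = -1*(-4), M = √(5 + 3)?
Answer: 356835446 + 176*√2 ≈ 3.5684e+8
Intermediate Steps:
M = 2*√2 (M = √8 = 2*√2 ≈ 2.8284)
U(c) = 4
A(D) = -4 + 2*√2
(J(-17, 111) + 16867)*(16498 + 4688) - A(-5)*(-22)*U(-3) = (-24 + 16867)*(16498 + 4688) - (-4 + 2*√2)*(-22)*4 = 16843*21186 - (88 - 44*√2)*4 = 356835798 - (352 - 176*√2) = 356835798 + (-352 + 176*√2) = 356835446 + 176*√2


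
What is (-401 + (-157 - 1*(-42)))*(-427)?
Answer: 220332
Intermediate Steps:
(-401 + (-157 - 1*(-42)))*(-427) = (-401 + (-157 + 42))*(-427) = (-401 - 115)*(-427) = -516*(-427) = 220332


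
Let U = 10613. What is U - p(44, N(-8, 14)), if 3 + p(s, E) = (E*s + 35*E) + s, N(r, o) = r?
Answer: 11204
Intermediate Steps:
p(s, E) = -3 + s + 35*E + E*s (p(s, E) = -3 + ((E*s + 35*E) + s) = -3 + ((35*E + E*s) + s) = -3 + (s + 35*E + E*s) = -3 + s + 35*E + E*s)
U - p(44, N(-8, 14)) = 10613 - (-3 + 44 + 35*(-8) - 8*44) = 10613 - (-3 + 44 - 280 - 352) = 10613 - 1*(-591) = 10613 + 591 = 11204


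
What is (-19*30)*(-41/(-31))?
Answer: -23370/31 ≈ -753.87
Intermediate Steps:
(-19*30)*(-41/(-31)) = -(-23370)*(-1)/31 = -570*41/31 = -23370/31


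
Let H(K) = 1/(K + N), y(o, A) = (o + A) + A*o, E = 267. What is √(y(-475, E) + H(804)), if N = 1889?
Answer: 2*I*√230318736131/2693 ≈ 356.42*I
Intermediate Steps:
y(o, A) = A + o + A*o (y(o, A) = (A + o) + A*o = A + o + A*o)
H(K) = 1/(1889 + K) (H(K) = 1/(K + 1889) = 1/(1889 + K))
√(y(-475, E) + H(804)) = √((267 - 475 + 267*(-475)) + 1/(1889 + 804)) = √((267 - 475 - 126825) + 1/2693) = √(-127033 + 1/2693) = √(-342099868/2693) = 2*I*√230318736131/2693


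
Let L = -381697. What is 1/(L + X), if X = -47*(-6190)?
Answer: -1/90767 ≈ -1.1017e-5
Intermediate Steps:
X = 290930
1/(L + X) = 1/(-381697 + 290930) = 1/(-90767) = -1/90767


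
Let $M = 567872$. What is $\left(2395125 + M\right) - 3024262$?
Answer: $-61265$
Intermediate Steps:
$\left(2395125 + M\right) - 3024262 = \left(2395125 + 567872\right) - 3024262 = 2962997 - 3024262 = -61265$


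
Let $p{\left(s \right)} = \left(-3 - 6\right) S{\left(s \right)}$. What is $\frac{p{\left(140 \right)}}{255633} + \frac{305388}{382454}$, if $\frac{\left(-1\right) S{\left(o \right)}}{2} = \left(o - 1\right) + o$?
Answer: $\frac{13331322432}{16294643897} \approx 0.81814$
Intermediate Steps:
$S{\left(o \right)} = 2 - 4 o$ ($S{\left(o \right)} = - 2 \left(\left(o - 1\right) + o\right) = - 2 \left(\left(-1 + o\right) + o\right) = - 2 \left(-1 + 2 o\right) = 2 - 4 o$)
$p{\left(s \right)} = -18 + 36 s$ ($p{\left(s \right)} = \left(-3 - 6\right) \left(2 - 4 s\right) = - 9 \left(2 - 4 s\right) = -18 + 36 s$)
$\frac{p{\left(140 \right)}}{255633} + \frac{305388}{382454} = \frac{-18 + 36 \cdot 140}{255633} + \frac{305388}{382454} = \left(-18 + 5040\right) \frac{1}{255633} + 305388 \cdot \frac{1}{382454} = 5022 \cdot \frac{1}{255633} + \frac{152694}{191227} = \frac{1674}{85211} + \frac{152694}{191227} = \frac{13331322432}{16294643897}$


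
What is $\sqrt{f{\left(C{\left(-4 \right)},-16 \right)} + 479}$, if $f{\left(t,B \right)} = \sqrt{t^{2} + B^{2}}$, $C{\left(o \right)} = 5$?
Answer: $\sqrt{479 + \sqrt{281}} \approx 22.266$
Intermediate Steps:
$f{\left(t,B \right)} = \sqrt{B^{2} + t^{2}}$
$\sqrt{f{\left(C{\left(-4 \right)},-16 \right)} + 479} = \sqrt{\sqrt{\left(-16\right)^{2} + 5^{2}} + 479} = \sqrt{\sqrt{256 + 25} + 479} = \sqrt{\sqrt{281} + 479} = \sqrt{479 + \sqrt{281}}$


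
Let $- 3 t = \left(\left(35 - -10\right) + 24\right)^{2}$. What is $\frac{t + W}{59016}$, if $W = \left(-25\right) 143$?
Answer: $- \frac{2581}{29508} \approx -0.087468$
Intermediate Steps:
$t = -1587$ ($t = - \frac{\left(\left(35 - -10\right) + 24\right)^{2}}{3} = - \frac{\left(\left(35 + 10\right) + 24\right)^{2}}{3} = - \frac{\left(45 + 24\right)^{2}}{3} = - \frac{69^{2}}{3} = \left(- \frac{1}{3}\right) 4761 = -1587$)
$W = -3575$
$\frac{t + W}{59016} = \frac{-1587 - 3575}{59016} = \left(-5162\right) \frac{1}{59016} = - \frac{2581}{29508}$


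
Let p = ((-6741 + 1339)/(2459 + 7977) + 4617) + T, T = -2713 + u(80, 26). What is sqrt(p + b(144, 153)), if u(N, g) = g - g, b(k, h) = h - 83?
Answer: sqrt(53733038558)/5218 ≈ 44.424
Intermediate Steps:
b(k, h) = -83 + h
u(N, g) = 0
T = -2713 (T = -2713 + 0 = -2713)
p = 9932371/5218 (p = ((-6741 + 1339)/(2459 + 7977) + 4617) - 2713 = (-5402/10436 + 4617) - 2713 = (-5402*1/10436 + 4617) - 2713 = (-2701/5218 + 4617) - 2713 = 24088805/5218 - 2713 = 9932371/5218 ≈ 1903.5)
sqrt(p + b(144, 153)) = sqrt(9932371/5218 + (-83 + 153)) = sqrt(9932371/5218 + 70) = sqrt(10297631/5218) = sqrt(53733038558)/5218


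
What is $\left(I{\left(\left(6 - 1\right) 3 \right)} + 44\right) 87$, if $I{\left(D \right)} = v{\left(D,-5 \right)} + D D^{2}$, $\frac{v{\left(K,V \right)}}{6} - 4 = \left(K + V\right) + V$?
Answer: $302151$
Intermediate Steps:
$v{\left(K,V \right)} = 24 + 6 K + 12 V$ ($v{\left(K,V \right)} = 24 + 6 \left(\left(K + V\right) + V\right) = 24 + 6 \left(K + 2 V\right) = 24 + \left(6 K + 12 V\right) = 24 + 6 K + 12 V$)
$I{\left(D \right)} = -36 + D^{3} + 6 D$ ($I{\left(D \right)} = \left(24 + 6 D + 12 \left(-5\right)\right) + D D^{2} = \left(24 + 6 D - 60\right) + D^{3} = \left(-36 + 6 D\right) + D^{3} = -36 + D^{3} + 6 D$)
$\left(I{\left(\left(6 - 1\right) 3 \right)} + 44\right) 87 = \left(\left(-36 + \left(\left(6 - 1\right) 3\right)^{3} + 6 \left(6 - 1\right) 3\right) + 44\right) 87 = \left(\left(-36 + \left(5 \cdot 3\right)^{3} + 6 \cdot 5 \cdot 3\right) + 44\right) 87 = \left(\left(-36 + 15^{3} + 6 \cdot 15\right) + 44\right) 87 = \left(\left(-36 + 3375 + 90\right) + 44\right) 87 = \left(3429 + 44\right) 87 = 3473 \cdot 87 = 302151$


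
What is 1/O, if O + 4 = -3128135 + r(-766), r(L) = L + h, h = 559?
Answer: -1/3128346 ≈ -3.1966e-7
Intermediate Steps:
r(L) = 559 + L (r(L) = L + 559 = 559 + L)
O = -3128346 (O = -4 + (-3128135 + (559 - 766)) = -4 + (-3128135 - 207) = -4 - 3128342 = -3128346)
1/O = 1/(-3128346) = -1/3128346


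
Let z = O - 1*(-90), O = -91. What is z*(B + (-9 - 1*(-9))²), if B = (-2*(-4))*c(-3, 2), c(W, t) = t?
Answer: -16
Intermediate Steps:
z = -1 (z = -91 - 1*(-90) = -91 + 90 = -1)
B = 16 (B = -2*(-4)*2 = 8*2 = 16)
z*(B + (-9 - 1*(-9))²) = -(16 + (-9 - 1*(-9))²) = -(16 + (-9 + 9)²) = -(16 + 0²) = -(16 + 0) = -1*16 = -16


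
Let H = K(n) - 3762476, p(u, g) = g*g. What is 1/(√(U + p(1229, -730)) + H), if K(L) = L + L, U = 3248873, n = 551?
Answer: -3761374/14147930586103 - 3*√420197/14147930586103 ≈ -2.6600e-7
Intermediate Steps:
p(u, g) = g²
K(L) = 2*L
H = -3761374 (H = 2*551 - 3762476 = 1102 - 3762476 = -3761374)
1/(√(U + p(1229, -730)) + H) = 1/(√(3248873 + (-730)²) - 3761374) = 1/(√(3248873 + 532900) - 3761374) = 1/(√3781773 - 3761374) = 1/(3*√420197 - 3761374) = 1/(-3761374 + 3*√420197)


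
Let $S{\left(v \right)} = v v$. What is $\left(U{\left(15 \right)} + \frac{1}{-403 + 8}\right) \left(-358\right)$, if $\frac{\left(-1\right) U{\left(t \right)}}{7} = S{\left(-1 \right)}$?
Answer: $\frac{990228}{395} \approx 2506.9$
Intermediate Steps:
$S{\left(v \right)} = v^{2}$
$U{\left(t \right)} = -7$ ($U{\left(t \right)} = - 7 \left(-1\right)^{2} = \left(-7\right) 1 = -7$)
$\left(U{\left(15 \right)} + \frac{1}{-403 + 8}\right) \left(-358\right) = \left(-7 + \frac{1}{-403 + 8}\right) \left(-358\right) = \left(-7 + \frac{1}{-395}\right) \left(-358\right) = \left(-7 - \frac{1}{395}\right) \left(-358\right) = \left(- \frac{2766}{395}\right) \left(-358\right) = \frac{990228}{395}$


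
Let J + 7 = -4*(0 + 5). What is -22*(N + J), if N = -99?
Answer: 2772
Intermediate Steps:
J = -27 (J = -7 - 4*(0 + 5) = -7 - 4*5 = -7 - 20 = -27)
-22*(N + J) = -22*(-99 - 27) = -22*(-126) = 2772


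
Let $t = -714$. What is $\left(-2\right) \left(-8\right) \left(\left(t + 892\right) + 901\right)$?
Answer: $17264$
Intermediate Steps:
$\left(-2\right) \left(-8\right) \left(\left(t + 892\right) + 901\right) = \left(-2\right) \left(-8\right) \left(\left(-714 + 892\right) + 901\right) = 16 \left(178 + 901\right) = 16 \cdot 1079 = 17264$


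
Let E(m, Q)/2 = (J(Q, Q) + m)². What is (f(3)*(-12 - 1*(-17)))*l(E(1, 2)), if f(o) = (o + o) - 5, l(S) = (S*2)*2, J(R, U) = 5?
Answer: 1440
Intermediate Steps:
E(m, Q) = 2*(5 + m)²
l(S) = 4*S (l(S) = (2*S)*2 = 4*S)
f(o) = -5 + 2*o (f(o) = 2*o - 5 = -5 + 2*o)
(f(3)*(-12 - 1*(-17)))*l(E(1, 2)) = ((-5 + 2*3)*(-12 - 1*(-17)))*(4*(2*(5 + 1)²)) = ((-5 + 6)*(-12 + 17))*(4*(2*6²)) = (1*5)*(4*(2*36)) = 5*(4*72) = 5*288 = 1440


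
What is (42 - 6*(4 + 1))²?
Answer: 144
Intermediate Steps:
(42 - 6*(4 + 1))² = (42 - 6*5)² = (42 - 30)² = 12² = 144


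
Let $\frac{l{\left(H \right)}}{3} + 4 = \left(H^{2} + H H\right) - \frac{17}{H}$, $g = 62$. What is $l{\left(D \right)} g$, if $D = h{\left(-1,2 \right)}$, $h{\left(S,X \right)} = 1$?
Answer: $-3534$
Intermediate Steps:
$D = 1$
$l{\left(H \right)} = -12 - \frac{51}{H} + 6 H^{2}$ ($l{\left(H \right)} = -12 + 3 \left(\left(H^{2} + H H\right) - \frac{17}{H}\right) = -12 + 3 \left(\left(H^{2} + H^{2}\right) - \frac{17}{H}\right) = -12 + 3 \left(2 H^{2} - \frac{17}{H}\right) = -12 + 3 \left(- \frac{17}{H} + 2 H^{2}\right) = -12 + \left(- \frac{51}{H} + 6 H^{2}\right) = -12 - \frac{51}{H} + 6 H^{2}$)
$l{\left(D \right)} g = \left(-12 - \frac{51}{1} + 6 \cdot 1^{2}\right) 62 = \left(-12 - 51 + 6 \cdot 1\right) 62 = \left(-12 - 51 + 6\right) 62 = \left(-57\right) 62 = -3534$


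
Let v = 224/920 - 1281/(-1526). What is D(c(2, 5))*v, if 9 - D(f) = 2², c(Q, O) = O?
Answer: 27149/5014 ≈ 5.4146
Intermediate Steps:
v = 27149/25070 (v = 224*(1/920) - 1281*(-1/1526) = 28/115 + 183/218 = 27149/25070 ≈ 1.0829)
D(f) = 5 (D(f) = 9 - 1*2² = 9 - 1*4 = 9 - 4 = 5)
D(c(2, 5))*v = 5*(27149/25070) = 27149/5014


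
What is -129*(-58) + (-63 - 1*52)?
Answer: 7367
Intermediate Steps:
-129*(-58) + (-63 - 1*52) = 7482 + (-63 - 52) = 7482 - 115 = 7367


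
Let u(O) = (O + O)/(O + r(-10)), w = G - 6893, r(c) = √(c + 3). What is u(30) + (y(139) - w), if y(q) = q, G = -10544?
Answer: 15943232/907 - 60*I*√7/907 ≈ 17578.0 - 0.17502*I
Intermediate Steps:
r(c) = √(3 + c)
w = -17437 (w = -10544 - 6893 = -17437)
u(O) = 2*O/(O + I*√7) (u(O) = (O + O)/(O + √(3 - 10)) = (2*O)/(O + √(-7)) = (2*O)/(O + I*√7) = 2*O/(O + I*√7))
u(30) + (y(139) - w) = 2*30/(30 + I*√7) + (139 - 1*(-17437)) = 60/(30 + I*√7) + (139 + 17437) = 60/(30 + I*√7) + 17576 = 17576 + 60/(30 + I*√7)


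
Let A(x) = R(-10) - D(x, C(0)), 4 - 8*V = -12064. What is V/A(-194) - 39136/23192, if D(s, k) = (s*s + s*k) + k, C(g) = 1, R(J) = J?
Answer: -28860495/16704038 ≈ -1.7278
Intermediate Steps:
V = 3017/2 (V = 1/2 - 1/8*(-12064) = 1/2 + 1508 = 3017/2 ≈ 1508.5)
D(s, k) = k + s**2 + k*s (D(s, k) = (s**2 + k*s) + k = k + s**2 + k*s)
A(x) = -11 - x - x**2 (A(x) = -10 - (1 + x**2 + 1*x) = -10 - (1 + x**2 + x) = -10 - (1 + x + x**2) = -10 + (-1 - x - x**2) = -11 - x - x**2)
V/A(-194) - 39136/23192 = 3017/(2*(-11 - 1*(-194) - 1*(-194)**2)) - 39136/23192 = 3017/(2*(-11 + 194 - 1*37636)) - 39136*1/23192 = 3017/(2*(-11 + 194 - 37636)) - 4892/2899 = (3017/2)/(-37453) - 4892/2899 = (3017/2)*(-1/37453) - 4892/2899 = -3017/74906 - 4892/2899 = -28860495/16704038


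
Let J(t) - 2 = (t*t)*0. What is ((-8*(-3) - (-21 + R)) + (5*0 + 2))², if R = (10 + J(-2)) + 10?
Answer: 625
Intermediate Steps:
J(t) = 2 (J(t) = 2 + (t*t)*0 = 2 + t²*0 = 2 + 0 = 2)
R = 22 (R = (10 + 2) + 10 = 12 + 10 = 22)
((-8*(-3) - (-21 + R)) + (5*0 + 2))² = ((-8*(-3) - (-21 + 22)) + (5*0 + 2))² = ((24 - 1*1) + (0 + 2))² = ((24 - 1) + 2)² = (23 + 2)² = 25² = 625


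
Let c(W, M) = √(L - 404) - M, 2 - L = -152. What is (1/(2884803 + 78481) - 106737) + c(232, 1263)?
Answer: -320034671999/2963284 + 5*I*√10 ≈ -1.08e+5 + 15.811*I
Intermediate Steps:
L = 154 (L = 2 - 1*(-152) = 2 + 152 = 154)
c(W, M) = -M + 5*I*√10 (c(W, M) = √(154 - 404) - M = √(-250) - M = 5*I*√10 - M = -M + 5*I*√10)
(1/(2884803 + 78481) - 106737) + c(232, 1263) = (1/(2884803 + 78481) - 106737) + (-1*1263 + 5*I*√10) = (1/2963284 - 106737) + (-1263 + 5*I*√10) = -316292044307/2963284 + (-1263 + 5*I*√10) = -320034671999/2963284 + 5*I*√10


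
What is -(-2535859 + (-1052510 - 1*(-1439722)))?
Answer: 2148647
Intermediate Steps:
-(-2535859 + (-1052510 - 1*(-1439722))) = -(-2535859 + (-1052510 + 1439722)) = -(-2535859 + 387212) = -1*(-2148647) = 2148647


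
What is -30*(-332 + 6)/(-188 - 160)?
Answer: -815/29 ≈ -28.103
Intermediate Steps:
-30*(-332 + 6)/(-188 - 160) = -(-9780)/(-348) = -(-9780)*(-1)/348 = -30*163/174 = -815/29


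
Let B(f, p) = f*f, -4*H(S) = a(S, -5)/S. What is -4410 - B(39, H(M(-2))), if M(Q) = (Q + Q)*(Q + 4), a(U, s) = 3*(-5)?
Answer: -5931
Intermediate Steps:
a(U, s) = -15
M(Q) = 2*Q*(4 + Q) (M(Q) = (2*Q)*(4 + Q) = 2*Q*(4 + Q))
H(S) = 15/(4*S) (H(S) = -(-15)/(4*S) = 15/(4*S))
B(f, p) = f²
-4410 - B(39, H(M(-2))) = -4410 - 1*39² = -4410 - 1*1521 = -4410 - 1521 = -5931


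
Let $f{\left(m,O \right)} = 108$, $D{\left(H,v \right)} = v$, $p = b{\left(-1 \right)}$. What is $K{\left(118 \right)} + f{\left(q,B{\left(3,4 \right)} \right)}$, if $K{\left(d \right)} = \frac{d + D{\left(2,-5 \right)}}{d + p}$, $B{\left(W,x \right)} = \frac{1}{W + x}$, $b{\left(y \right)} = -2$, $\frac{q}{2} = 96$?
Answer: $\frac{12641}{116} \approx 108.97$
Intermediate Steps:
$q = 192$ ($q = 2 \cdot 96 = 192$)
$p = -2$
$K{\left(d \right)} = \frac{-5 + d}{-2 + d}$ ($K{\left(d \right)} = \frac{d - 5}{d - 2} = \frac{-5 + d}{-2 + d}$)
$K{\left(118 \right)} + f{\left(q,B{\left(3,4 \right)} \right)} = \frac{-5 + 118}{-2 + 118} + 108 = \frac{1}{116} \cdot 113 + 108 = \frac{113}{116} + 108 = \frac{12641}{116}$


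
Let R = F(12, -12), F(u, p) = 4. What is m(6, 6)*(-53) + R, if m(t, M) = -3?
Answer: 163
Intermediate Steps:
R = 4
m(6, 6)*(-53) + R = -3*(-53) + 4 = 159 + 4 = 163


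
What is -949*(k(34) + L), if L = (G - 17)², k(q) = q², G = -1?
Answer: -1404520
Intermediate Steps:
L = 324 (L = (-1 - 17)² = (-18)² = 324)
-949*(k(34) + L) = -949*(34² + 324) = -949*(1156 + 324) = -949*1480 = -1404520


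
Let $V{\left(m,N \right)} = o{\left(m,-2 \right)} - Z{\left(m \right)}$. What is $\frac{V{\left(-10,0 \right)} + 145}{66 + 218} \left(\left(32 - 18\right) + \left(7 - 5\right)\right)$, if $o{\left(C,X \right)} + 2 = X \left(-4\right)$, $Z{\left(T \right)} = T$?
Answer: $\frac{644}{71} \approx 9.0704$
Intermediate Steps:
$o{\left(C,X \right)} = -2 - 4 X$ ($o{\left(C,X \right)} = -2 + X \left(-4\right) = -2 - 4 X$)
$V{\left(m,N \right)} = 6 - m$ ($V{\left(m,N \right)} = \left(-2 - -8\right) - m = \left(-2 + 8\right) - m = 6 - m$)
$\frac{V{\left(-10,0 \right)} + 145}{66 + 218} \left(\left(32 - 18\right) + \left(7 - 5\right)\right) = \frac{\left(6 - -10\right) + 145}{66 + 218} \left(\left(32 - 18\right) + \left(7 - 5\right)\right) = \frac{\left(6 + 10\right) + 145}{284} \left(14 + \left(7 - 5\right)\right) = \left(16 + 145\right) \frac{1}{284} \left(14 + 2\right) = 161 \cdot \frac{1}{284} \cdot 16 = \frac{161}{284} \cdot 16 = \frac{644}{71}$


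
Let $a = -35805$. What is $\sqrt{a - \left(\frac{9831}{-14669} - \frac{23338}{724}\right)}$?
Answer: $\frac{i \sqrt{1008701191228329446}}{5310178} \approx 189.14 i$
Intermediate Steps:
$\sqrt{a - \left(\frac{9831}{-14669} - \frac{23338}{724}\right)} = \sqrt{-35805 - \left(\frac{9831}{-14669} - \frac{23338}{724}\right)} = \sqrt{-35805 - \left(9831 \left(- \frac{1}{14669}\right) - \frac{11669}{362}\right)} = \sqrt{-35805 - \left(- \frac{9831}{14669} - \frac{11669}{362}\right)} = \sqrt{-35805 - - \frac{174731383}{5310178}} = \sqrt{-35805 + \frac{174731383}{5310178}} = \sqrt{- \frac{189956191907}{5310178}} = \frac{i \sqrt{1008701191228329446}}{5310178}$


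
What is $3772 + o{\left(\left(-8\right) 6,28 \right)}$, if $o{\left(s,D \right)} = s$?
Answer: $3724$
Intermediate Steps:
$3772 + o{\left(\left(-8\right) 6,28 \right)} = 3772 - 48 = 3724$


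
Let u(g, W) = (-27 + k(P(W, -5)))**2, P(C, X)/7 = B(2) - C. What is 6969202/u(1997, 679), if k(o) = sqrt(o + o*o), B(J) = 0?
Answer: 5830120779110/18892815921027 + 390275312*sqrt(3201)/6297605307009 ≈ 0.31210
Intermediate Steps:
P(C, X) = -7*C (P(C, X) = 7*(0 - C) = 7*(-C) = -7*C)
k(o) = sqrt(o + o**2)
u(g, W) = (-27 + sqrt(7)*sqrt(-W*(1 - 7*W)))**2 (u(g, W) = (-27 + sqrt((-7*W)*(1 - 7*W)))**2 = (-27 + sqrt(-7*W*(1 - 7*W)))**2 = (-27 + sqrt(7)*sqrt(-W*(1 - 7*W)))**2)
6969202/u(1997, 679) = 6969202/((-27 + sqrt(7)*sqrt(679*(-1 + 7*679)))**2) = 6969202/((-27 + sqrt(7)*sqrt(679*(-1 + 4753)))**2) = 6969202/((-27 + sqrt(7)*sqrt(679*4752))**2) = 6969202/((-27 + sqrt(7)*sqrt(3226608))**2) = 6969202/((-27 + sqrt(7)*(12*sqrt(22407)))**2) = 6969202/((-27 + 84*sqrt(3201))**2) = 6969202/(-27 + 84*sqrt(3201))**2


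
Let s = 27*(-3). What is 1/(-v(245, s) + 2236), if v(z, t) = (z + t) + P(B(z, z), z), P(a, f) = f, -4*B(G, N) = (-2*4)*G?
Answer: 1/1827 ≈ 0.00054735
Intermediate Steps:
s = -81
B(G, N) = 2*G (B(G, N) = -(-2*4)*G/4 = -(-2)*G = 2*G)
v(z, t) = t + 2*z (v(z, t) = (z + t) + z = (t + z) + z = t + 2*z)
1/(-v(245, s) + 2236) = 1/(-(-81 + 2*245) + 2236) = 1/(-(-81 + 490) + 2236) = 1/(-1*409 + 2236) = 1/(-409 + 2236) = 1/1827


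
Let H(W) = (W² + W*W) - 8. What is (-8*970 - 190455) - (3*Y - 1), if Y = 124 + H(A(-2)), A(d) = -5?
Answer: -198712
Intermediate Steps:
H(W) = -8 + 2*W² (H(W) = (W² + W²) - 8 = 2*W² - 8 = -8 + 2*W²)
Y = 166 (Y = 124 + (-8 + 2*(-5)²) = 124 + (-8 + 2*25) = 124 + (-8 + 50) = 124 + 42 = 166)
(-8*970 - 190455) - (3*Y - 1) = (-8*970 - 190455) - (3*166 - 1) = (-7760 - 190455) - (498 - 1) = -198215 - 1*497 = -198215 - 497 = -198712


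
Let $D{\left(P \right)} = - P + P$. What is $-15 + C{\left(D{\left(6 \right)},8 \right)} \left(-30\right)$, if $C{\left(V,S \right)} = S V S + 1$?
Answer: $-45$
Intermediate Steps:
$D{\left(P \right)} = 0$
$C{\left(V,S \right)} = 1 + V S^{2}$ ($C{\left(V,S \right)} = V S^{2} + 1 = 1 + V S^{2}$)
$-15 + C{\left(D{\left(6 \right)},8 \right)} \left(-30\right) = -15 + \left(1 + 0 \cdot 8^{2}\right) \left(-30\right) = -15 + \left(1 + 0 \cdot 64\right) \left(-30\right) = -15 + \left(1 + 0\right) \left(-30\right) = -15 + 1 \left(-30\right) = -15 - 30 = -45$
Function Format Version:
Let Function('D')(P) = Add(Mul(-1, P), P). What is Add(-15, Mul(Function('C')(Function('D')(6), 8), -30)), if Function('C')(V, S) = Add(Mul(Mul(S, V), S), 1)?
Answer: -45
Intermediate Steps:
Function('D')(P) = 0
Function('C')(V, S) = Add(1, Mul(V, Pow(S, 2))) (Function('C')(V, S) = Add(Mul(V, Pow(S, 2)), 1) = Add(1, Mul(V, Pow(S, 2))))
Add(-15, Mul(Function('C')(Function('D')(6), 8), -30)) = Add(-15, Mul(Add(1, Mul(0, Pow(8, 2))), -30)) = Add(-15, Mul(Add(1, Mul(0, 64)), -30)) = Add(-15, Mul(Add(1, 0), -30)) = Add(-15, Mul(1, -30)) = Add(-15, -30) = -45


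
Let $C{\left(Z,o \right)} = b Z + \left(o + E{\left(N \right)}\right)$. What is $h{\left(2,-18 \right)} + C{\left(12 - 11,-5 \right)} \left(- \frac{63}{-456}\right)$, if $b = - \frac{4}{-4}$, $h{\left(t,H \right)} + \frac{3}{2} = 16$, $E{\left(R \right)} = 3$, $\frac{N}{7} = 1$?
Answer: $\frac{2183}{152} \approx 14.362$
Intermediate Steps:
$N = 7$ ($N = 7 \cdot 1 = 7$)
$h{\left(t,H \right)} = \frac{29}{2}$ ($h{\left(t,H \right)} = - \frac{3}{2} + 16 = \frac{29}{2}$)
$b = 1$ ($b = \left(-4\right) \left(- \frac{1}{4}\right) = 1$)
$C{\left(Z,o \right)} = 3 + Z + o$ ($C{\left(Z,o \right)} = 1 Z + \left(o + 3\right) = Z + \left(3 + o\right) = 3 + Z + o$)
$h{\left(2,-18 \right)} + C{\left(12 - 11,-5 \right)} \left(- \frac{63}{-456}\right) = \frac{29}{2} + \left(3 + \left(12 - 11\right) - 5\right) \left(- \frac{63}{-456}\right) = \frac{29}{2} + \left(3 + \left(12 - 11\right) - 5\right) \left(\left(-63\right) \left(- \frac{1}{456}\right)\right) = \frac{29}{2} + \left(3 + 1 - 5\right) \frac{21}{152} = \frac{29}{2} - \frac{21}{152} = \frac{2183}{152}$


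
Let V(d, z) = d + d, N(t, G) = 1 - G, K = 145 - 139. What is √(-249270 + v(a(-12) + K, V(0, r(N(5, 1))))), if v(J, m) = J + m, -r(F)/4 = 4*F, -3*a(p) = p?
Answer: 22*I*√515 ≈ 499.26*I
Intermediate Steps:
a(p) = -p/3
K = 6
r(F) = -16*F
V(d, z) = 2*d
√(-249270 + v(a(-12) + K, V(0, r(N(5, 1))))) = √(-249270 + ((-⅓*(-12) + 6) + 2*0)) = √(-249270 + ((4 + 6) + 0)) = √(-249270 + (10 + 0)) = √(-249270 + 10) = √(-249260) = 22*I*√515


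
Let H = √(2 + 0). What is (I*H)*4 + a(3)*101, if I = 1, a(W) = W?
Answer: 303 + 4*√2 ≈ 308.66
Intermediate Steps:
H = √2 ≈ 1.4142
(I*H)*4 + a(3)*101 = (1*√2)*4 + 3*101 = √2*4 + 303 = 4*√2 + 303 = 303 + 4*√2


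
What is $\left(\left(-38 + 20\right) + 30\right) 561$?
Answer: $6732$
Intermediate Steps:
$\left(\left(-38 + 20\right) + 30\right) 561 = \left(-18 + 30\right) 561 = 12 \cdot 561 = 6732$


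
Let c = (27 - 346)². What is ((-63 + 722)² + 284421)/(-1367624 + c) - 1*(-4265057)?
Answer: 5398977130489/1265863 ≈ 4.2651e+6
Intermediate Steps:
c = 101761 (c = (-319)² = 101761)
((-63 + 722)² + 284421)/(-1367624 + c) - 1*(-4265057) = ((-63 + 722)² + 284421)/(-1367624 + 101761) - 1*(-4265057) = (659² + 284421)/(-1265863) + 4265057 = (434281 + 284421)*(-1/1265863) + 4265057 = 718702*(-1/1265863) + 4265057 = -718702/1265863 + 4265057 = 5398977130489/1265863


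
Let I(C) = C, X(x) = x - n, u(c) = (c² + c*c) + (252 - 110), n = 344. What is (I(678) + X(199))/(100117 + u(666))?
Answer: 533/987371 ≈ 0.00053982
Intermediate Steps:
u(c) = 142 + 2*c² (u(c) = (c² + c²) + 142 = 2*c² + 142 = 142 + 2*c²)
X(x) = -344 + x (X(x) = x - 1*344 = x - 344 = -344 + x)
(I(678) + X(199))/(100117 + u(666)) = (678 + (-344 + 199))/(100117 + (142 + 2*666²)) = (678 - 145)/(100117 + (142 + 2*443556)) = 533/(100117 + (142 + 887112)) = 533/(100117 + 887254) = 533/987371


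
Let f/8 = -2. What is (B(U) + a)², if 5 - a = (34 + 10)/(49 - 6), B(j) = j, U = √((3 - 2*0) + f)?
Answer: 5204/1849 + 342*I*√13/43 ≈ 2.8145 + 28.677*I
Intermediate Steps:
f = -16 (f = 8*(-2) = -16)
U = I*√13 (U = √((3 - 2*0) - 16) = √((3 + 0) - 16) = √(3 - 16) = √(-13) = I*√13 ≈ 3.6056*I)
a = 171/43 (a = 5 - (34 + 10)/(49 - 6) = 5 - 44/43 = 171/43 ≈ 3.9767)
(B(U) + a)² = (I*√13 + 171/43)² = (171/43 + I*√13)²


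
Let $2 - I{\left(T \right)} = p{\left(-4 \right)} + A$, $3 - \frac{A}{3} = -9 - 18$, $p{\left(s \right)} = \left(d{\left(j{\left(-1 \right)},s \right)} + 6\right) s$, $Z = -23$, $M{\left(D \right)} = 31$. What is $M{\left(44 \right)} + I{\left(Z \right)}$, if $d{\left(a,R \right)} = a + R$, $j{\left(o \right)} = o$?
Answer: $-53$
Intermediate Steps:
$d{\left(a,R \right)} = R + a$
$p{\left(s \right)} = s \left(5 + s\right)$ ($p{\left(s \right)} = \left(\left(s - 1\right) + 6\right) s = \left(\left(-1 + s\right) + 6\right) s = \left(5 + s\right) s = s \left(5 + s\right)$)
$A = 90$ ($A = 9 - 3 \left(-9 - 18\right) = 9 - -81 = 9 + 81 = 90$)
$I{\left(T \right)} = -84$ ($I{\left(T \right)} = 2 - \left(- 4 \left(5 - 4\right) + 90\right) = 2 - \left(\left(-4\right) 1 + 90\right) = 2 - \left(-4 + 90\right) = 2 - 86 = -84$)
$M{\left(44 \right)} + I{\left(Z \right)} = 31 - 84 = -53$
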